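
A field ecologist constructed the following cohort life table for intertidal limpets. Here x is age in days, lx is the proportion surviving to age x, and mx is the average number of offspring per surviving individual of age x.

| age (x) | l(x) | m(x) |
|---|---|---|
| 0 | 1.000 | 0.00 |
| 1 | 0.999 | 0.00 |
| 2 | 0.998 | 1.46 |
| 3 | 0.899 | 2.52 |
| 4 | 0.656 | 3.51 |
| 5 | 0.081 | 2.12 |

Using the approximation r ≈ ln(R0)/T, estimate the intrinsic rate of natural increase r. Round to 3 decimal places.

R0 = Σ lx·mx = 0 + 0 + 1.45708 + 2.26548 + 2.30256 + 0.17172 = 6.19684
Σ x·lx·mx = 19.77944; T = 19.77944/6.19684 = 3.19186…
r ≈ ln(R0)/T = ln(6.19684)/3.19186… = 0.57147… → 0.571

0.571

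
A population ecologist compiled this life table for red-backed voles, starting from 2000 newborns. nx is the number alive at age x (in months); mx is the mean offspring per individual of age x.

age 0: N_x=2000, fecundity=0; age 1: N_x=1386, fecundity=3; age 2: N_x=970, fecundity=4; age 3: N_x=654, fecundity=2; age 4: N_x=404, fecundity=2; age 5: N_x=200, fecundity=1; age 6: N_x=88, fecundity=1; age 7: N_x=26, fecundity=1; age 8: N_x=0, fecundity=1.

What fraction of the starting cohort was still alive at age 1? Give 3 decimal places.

l_1 = n_1/n_0 = 1386/2000 = 0.693 → 0.693

0.693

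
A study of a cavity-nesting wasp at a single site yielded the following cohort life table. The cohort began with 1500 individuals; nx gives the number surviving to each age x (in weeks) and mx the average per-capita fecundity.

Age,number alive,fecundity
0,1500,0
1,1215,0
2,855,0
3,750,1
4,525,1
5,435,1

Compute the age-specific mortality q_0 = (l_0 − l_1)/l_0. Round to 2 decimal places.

0.19

lx = nx/n0 = nx/1500: 1, 0.81, 0.57, 0.5, 0.35, 0.29
q_0 = (l_0 − l_1) / l_0 = (1 − 0.81) / 1
     = 0.19 / 1 = 0.19 → 0.19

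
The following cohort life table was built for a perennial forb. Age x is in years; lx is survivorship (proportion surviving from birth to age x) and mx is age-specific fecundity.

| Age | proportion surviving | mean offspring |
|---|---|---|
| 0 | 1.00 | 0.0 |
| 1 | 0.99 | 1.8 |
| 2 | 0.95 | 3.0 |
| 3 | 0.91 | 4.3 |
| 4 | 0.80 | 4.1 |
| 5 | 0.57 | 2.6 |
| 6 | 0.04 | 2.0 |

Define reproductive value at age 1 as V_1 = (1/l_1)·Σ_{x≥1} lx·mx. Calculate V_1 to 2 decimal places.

lx·mx for x ≥ 1: 1.782, 2.85, 3.913, 3.28, 1.482, 0.08 → sum = 13.387
V_1 = 13.387 / l_1 = 13.387 / 0.99 = 13.522222… → 13.52

13.52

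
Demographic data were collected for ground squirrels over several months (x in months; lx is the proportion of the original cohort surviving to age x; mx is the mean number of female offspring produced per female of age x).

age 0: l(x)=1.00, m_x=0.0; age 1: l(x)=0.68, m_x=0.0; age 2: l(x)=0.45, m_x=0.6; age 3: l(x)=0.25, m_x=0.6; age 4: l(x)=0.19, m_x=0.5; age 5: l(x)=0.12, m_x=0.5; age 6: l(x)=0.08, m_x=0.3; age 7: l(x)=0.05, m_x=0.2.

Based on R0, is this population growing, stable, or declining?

R0 = Σ lx·mx = 0 + 0 + 0.27 + 0.15 + 0.095 + 0.06 + 0.024 + 0.01 = 0.609
R0 < 1, so the population is declining.

declining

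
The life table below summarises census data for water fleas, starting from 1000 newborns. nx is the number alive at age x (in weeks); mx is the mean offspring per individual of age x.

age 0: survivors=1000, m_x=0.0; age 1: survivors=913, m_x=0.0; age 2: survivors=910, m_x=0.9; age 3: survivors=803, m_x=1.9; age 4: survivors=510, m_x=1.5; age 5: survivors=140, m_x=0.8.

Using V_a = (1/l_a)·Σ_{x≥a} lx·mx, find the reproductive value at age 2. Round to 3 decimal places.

3.540

lx = nx/n0 = nx/1000: 1, 0.913, 0.91, 0.803, 0.51, 0.14
lx·mx for x ≥ 2: 0.819, 1.5257, 0.765, 0.112 → sum = 3.2217
V_2 = 3.2217 / l_2 = 3.2217 / 0.91 = 3.54033… → 3.540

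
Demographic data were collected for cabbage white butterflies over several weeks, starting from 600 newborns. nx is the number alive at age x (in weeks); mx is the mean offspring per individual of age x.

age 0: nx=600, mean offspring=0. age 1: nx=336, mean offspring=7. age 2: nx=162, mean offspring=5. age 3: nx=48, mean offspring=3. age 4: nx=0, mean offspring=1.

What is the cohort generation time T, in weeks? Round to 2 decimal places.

lx = nx/n0 = nx/600: 1, 0.56, 0.27, 0.08, 0
lx·mx: 0, 3.92, 1.35, 0.24, 0 → R0 = 5.51
x·lx·mx: 0, 3.92, 2.7, 0.72, 0 → Σ = 7.34
T = 7.34 / 5.51 = 1.332123… → 1.33

1.33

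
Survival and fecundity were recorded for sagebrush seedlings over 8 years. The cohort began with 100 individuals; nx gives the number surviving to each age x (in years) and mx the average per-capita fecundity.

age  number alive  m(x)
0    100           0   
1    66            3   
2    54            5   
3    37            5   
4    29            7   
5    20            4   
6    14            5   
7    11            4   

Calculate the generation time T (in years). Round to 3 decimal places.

lx = nx/n0 = nx/100: 1, 0.66, 0.54, 0.37, 0.29, 0.2, 0.14, 0.11
lx·mx: 0, 1.98, 2.7, 1.85, 2.03, 0.8, 0.7, 0.44 → R0 = 10.5
x·lx·mx: 0, 1.98, 5.4, 5.55, 8.12, 4, 4.2, 3.08 → Σ = 32.33
T = 32.33 / 10.5 = 3.079048… → 3.079

3.079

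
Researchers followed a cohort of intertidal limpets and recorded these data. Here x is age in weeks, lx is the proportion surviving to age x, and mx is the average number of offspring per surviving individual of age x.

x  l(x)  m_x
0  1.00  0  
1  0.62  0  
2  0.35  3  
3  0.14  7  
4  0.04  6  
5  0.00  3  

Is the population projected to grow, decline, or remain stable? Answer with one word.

growing

R0 = Σ lx·mx = 0 + 0 + 1.05 + 0.98 + 0.24 + 0 = 2.27
R0 > 1, so the population is growing.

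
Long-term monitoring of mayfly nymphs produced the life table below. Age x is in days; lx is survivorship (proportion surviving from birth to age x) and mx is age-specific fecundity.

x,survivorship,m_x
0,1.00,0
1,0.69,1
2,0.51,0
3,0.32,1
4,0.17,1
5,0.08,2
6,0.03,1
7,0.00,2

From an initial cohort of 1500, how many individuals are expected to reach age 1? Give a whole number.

1035

Expected survivors = N0 · l_1 = 1500 × 0.69 = 1035 → 1035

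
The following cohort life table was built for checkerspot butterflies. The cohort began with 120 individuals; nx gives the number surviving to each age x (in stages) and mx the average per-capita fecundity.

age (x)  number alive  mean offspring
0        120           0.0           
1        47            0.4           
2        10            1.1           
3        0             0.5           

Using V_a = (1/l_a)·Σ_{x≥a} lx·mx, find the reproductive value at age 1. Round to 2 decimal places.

lx = nx/n0 = nx/120: 1, 0.39167…, 0.08333…, 0
lx·mx for x ≥ 1: 0.156667…, 0.091667…, 0 → sum = 0.248333…
V_1 = 0.248333… / l_1 = 0.248333… / 0.391667… = 0.634043… → 0.63

0.63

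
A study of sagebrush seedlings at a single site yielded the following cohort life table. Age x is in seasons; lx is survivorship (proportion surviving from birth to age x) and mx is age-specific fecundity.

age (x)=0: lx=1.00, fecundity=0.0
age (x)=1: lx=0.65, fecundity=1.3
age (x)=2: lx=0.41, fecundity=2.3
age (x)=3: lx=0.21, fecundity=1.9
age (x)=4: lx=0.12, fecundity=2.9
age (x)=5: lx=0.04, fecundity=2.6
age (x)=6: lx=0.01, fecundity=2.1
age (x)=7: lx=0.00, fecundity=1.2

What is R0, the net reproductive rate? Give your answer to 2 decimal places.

lx·mx by age: 0, 0.845, 0.943, 0.399, 0.348, 0.104, 0.021, 0
R0 = Σ lx·mx = 2.66 → 2.66

2.66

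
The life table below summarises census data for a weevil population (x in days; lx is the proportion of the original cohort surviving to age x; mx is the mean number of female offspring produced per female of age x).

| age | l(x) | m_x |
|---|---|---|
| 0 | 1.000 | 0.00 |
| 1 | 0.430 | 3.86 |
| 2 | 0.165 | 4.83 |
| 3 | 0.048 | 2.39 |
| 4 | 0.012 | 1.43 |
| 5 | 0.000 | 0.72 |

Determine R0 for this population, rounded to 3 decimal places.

2.589

lx·mx by age: 0, 1.6598, 0.79695, 0.11472, 0.01716, 0
R0 = Σ lx·mx = 2.58863 → 2.589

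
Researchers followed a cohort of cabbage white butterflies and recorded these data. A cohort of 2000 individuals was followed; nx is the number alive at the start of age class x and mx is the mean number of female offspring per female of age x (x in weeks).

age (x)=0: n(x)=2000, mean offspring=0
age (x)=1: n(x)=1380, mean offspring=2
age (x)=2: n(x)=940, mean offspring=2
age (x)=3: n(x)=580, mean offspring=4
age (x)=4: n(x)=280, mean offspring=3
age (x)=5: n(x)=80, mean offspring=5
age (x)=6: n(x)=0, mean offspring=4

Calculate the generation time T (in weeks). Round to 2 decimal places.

2.30

lx = nx/n0 = nx/2000: 1, 0.69, 0.47, 0.29, 0.14, 0.04, 0
lx·mx: 0, 1.38, 0.94, 1.16, 0.42, 0.2, 0 → R0 = 4.1
x·lx·mx: 0, 1.38, 1.88, 3.48, 1.68, 1, 0 → Σ = 9.42
T = 9.42 / 4.1 = 2.297561… → 2.30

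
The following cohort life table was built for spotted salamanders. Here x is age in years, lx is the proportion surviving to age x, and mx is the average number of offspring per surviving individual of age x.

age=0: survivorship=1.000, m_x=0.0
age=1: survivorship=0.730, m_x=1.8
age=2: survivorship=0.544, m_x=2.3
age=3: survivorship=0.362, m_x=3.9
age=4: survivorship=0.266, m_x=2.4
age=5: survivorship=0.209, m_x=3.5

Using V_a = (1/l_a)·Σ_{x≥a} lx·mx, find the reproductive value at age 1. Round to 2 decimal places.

lx·mx for x ≥ 1: 1.314, 1.2512, 1.4118, 0.6384, 0.7315 → sum = 5.3469
V_1 = 5.3469 / l_1 = 5.3469 / 0.73 = 7.324521… → 7.32

7.32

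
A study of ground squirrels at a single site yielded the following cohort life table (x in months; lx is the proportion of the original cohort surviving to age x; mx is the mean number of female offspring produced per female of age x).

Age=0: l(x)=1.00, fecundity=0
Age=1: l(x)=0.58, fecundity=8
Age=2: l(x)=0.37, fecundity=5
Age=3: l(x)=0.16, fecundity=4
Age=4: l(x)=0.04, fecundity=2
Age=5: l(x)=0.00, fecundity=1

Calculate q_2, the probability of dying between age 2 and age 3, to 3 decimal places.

q_2 = (l_2 − l_3) / l_2 = (0.37 − 0.16) / 0.37
     = 0.21 / 0.37 = 0.567568… → 0.568

0.568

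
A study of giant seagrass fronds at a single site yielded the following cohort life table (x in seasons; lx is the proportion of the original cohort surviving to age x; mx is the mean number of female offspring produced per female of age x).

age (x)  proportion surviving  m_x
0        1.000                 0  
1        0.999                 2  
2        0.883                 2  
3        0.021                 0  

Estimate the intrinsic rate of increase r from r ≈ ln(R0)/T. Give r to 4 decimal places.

R0 = Σ lx·mx = 0 + 1.998 + 1.766 + 0 = 3.764
Σ x·lx·mx = 5.53; T = 5.53/3.764 = 1.46918…
r ≈ ln(R0)/T = ln(3.764)/1.46918… = 0.902191… → 0.9022

0.9022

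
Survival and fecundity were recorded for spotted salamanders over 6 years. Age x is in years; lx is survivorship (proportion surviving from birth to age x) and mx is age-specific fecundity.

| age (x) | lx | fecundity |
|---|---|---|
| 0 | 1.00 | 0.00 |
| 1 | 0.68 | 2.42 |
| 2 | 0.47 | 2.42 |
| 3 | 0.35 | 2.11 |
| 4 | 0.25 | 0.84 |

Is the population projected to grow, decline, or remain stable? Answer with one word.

growing

R0 = Σ lx·mx = 0 + 1.6456 + 1.1374 + 0.7385 + 0.21 = 3.7315
R0 > 1, so the population is growing.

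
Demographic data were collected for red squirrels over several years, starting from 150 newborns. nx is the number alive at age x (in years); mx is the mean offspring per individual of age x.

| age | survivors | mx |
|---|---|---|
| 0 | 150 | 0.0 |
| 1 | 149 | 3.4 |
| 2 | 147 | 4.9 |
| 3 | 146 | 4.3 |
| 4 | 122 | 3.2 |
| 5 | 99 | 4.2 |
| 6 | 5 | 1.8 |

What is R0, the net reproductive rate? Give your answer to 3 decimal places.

lx = nx/n0 = nx/150: 1, 0.99333…, 0.98, 0.97333…, 0.81333…, 0.66, 0.03333…
lx·mx by age: 0, 3.377333…, 4.802, 4.185333…, 2.602667…, 2.772, 0.06…
R0 = Σ lx·mx = 17.799333… → 17.799

17.799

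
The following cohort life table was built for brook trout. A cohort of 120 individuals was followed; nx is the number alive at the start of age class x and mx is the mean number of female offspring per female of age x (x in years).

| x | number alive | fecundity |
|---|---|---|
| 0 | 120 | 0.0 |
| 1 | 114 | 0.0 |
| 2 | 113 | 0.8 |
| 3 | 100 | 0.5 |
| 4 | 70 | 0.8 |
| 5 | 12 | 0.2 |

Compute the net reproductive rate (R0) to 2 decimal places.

1.66

lx = nx/n0 = nx/120: 1, 0.95, 0.94167…, 0.83333…, 0.58333…, 0.1
lx·mx by age: 0, 0, 0.753333…, 0.416667…, 0.466667…, 0.02
R0 = Σ lx·mx = 1.656667… → 1.66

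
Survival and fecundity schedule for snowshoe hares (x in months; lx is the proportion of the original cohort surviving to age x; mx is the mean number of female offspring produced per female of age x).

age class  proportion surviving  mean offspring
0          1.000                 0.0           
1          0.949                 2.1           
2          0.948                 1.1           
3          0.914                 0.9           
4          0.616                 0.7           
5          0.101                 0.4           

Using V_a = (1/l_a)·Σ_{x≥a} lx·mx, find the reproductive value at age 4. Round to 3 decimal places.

lx·mx for x ≥ 4: 0.4312, 0.0404 → sum = 0.4716
V_4 = 0.4716 / l_4 = 0.4716 / 0.616 = 0.765584… → 0.766

0.766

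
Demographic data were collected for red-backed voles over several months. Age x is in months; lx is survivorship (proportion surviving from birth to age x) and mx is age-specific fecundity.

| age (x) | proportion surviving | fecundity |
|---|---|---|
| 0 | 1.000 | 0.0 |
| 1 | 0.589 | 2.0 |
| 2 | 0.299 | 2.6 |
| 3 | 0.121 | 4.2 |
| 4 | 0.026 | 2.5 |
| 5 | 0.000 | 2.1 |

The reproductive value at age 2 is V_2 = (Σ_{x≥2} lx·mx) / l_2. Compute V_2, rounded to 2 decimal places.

lx·mx for x ≥ 2: 0.7774, 0.5082, 0.065, 0 → sum = 1.3506
V_2 = 1.3506 / l_2 = 1.3506 / 0.299 = 4.517057… → 4.52

4.52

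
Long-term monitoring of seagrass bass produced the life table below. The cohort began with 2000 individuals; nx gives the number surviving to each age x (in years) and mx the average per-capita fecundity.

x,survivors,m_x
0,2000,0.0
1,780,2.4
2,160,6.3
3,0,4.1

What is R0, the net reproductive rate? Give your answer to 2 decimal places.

1.44

lx = nx/n0 = nx/2000: 1, 0.39, 0.08, 0
lx·mx by age: 0, 0.936, 0.504, 0
R0 = Σ lx·mx = 1.44 → 1.44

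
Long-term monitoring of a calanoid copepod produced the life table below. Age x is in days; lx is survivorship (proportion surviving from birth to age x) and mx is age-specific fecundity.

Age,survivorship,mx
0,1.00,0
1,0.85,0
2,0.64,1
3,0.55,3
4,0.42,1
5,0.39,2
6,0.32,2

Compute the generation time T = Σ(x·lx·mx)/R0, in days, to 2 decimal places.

lx·mx: 0, 0, 0.64, 1.65, 0.42, 0.78, 0.64 → R0 = 4.13
x·lx·mx: 0, 0, 1.28, 4.95, 1.68, 3.9, 3.84 → Σ = 15.65
T = 15.65 / 4.13 = 3.789346… → 3.79

3.79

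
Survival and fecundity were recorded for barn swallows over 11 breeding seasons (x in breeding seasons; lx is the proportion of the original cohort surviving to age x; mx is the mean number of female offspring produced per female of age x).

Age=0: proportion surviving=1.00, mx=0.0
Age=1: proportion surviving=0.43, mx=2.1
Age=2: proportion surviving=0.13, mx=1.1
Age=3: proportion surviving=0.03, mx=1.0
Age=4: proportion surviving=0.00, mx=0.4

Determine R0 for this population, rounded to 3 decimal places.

lx·mx by age: 0, 0.903, 0.143, 0.03, 0
R0 = Σ lx·mx = 1.076 → 1.076

1.076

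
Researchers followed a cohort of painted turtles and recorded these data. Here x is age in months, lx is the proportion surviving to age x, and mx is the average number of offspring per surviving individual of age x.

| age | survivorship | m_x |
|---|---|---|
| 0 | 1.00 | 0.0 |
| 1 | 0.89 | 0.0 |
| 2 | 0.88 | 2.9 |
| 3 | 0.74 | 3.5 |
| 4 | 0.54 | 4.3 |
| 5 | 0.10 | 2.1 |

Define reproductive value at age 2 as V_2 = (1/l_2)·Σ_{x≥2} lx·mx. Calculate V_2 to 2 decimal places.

8.72

lx·mx for x ≥ 2: 2.552, 2.59, 2.322, 0.21 → sum = 7.674
V_2 = 7.674 / l_2 = 7.674 / 0.88 = 8.720455… → 8.72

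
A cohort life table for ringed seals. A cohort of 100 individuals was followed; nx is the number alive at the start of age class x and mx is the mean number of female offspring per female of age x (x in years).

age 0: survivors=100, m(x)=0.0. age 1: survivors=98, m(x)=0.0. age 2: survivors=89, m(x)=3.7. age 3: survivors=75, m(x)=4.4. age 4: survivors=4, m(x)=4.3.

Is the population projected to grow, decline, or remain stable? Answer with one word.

growing

lx = nx/n0 = nx/100: 1, 0.98, 0.89, 0.75, 0.04
R0 = Σ lx·mx = 0 + 0 + 3.293 + 3.3 + 0.172 = 6.765
R0 > 1, so the population is growing.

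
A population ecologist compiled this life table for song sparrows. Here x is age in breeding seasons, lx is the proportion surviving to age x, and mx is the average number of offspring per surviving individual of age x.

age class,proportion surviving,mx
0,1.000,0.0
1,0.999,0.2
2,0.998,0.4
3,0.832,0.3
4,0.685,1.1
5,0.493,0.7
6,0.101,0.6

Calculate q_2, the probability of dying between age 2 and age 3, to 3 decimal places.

0.166

q_2 = (l_2 − l_3) / l_2 = (0.998 − 0.832) / 0.998
     = 0.166 / 0.998 = 0.166333… → 0.166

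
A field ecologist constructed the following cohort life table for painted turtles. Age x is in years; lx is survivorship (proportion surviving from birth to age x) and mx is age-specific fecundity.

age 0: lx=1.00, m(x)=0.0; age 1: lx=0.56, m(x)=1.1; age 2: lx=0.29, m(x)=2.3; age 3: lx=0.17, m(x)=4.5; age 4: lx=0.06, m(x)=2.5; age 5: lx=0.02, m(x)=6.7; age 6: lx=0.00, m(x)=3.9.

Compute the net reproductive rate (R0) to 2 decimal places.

lx·mx by age: 0, 0.616, 0.667, 0.765, 0.15, 0.134, 0
R0 = Σ lx·mx = 2.332 → 2.33

2.33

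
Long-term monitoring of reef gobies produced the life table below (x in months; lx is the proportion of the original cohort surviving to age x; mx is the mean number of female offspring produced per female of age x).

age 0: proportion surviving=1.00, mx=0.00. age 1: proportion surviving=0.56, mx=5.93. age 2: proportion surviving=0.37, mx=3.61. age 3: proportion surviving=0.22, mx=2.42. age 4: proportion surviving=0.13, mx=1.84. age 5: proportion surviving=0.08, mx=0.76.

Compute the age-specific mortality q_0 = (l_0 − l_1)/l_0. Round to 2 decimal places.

0.44

q_0 = (l_0 − l_1) / l_0 = (1 − 0.56) / 1
     = 0.44 / 1 = 0.44 → 0.44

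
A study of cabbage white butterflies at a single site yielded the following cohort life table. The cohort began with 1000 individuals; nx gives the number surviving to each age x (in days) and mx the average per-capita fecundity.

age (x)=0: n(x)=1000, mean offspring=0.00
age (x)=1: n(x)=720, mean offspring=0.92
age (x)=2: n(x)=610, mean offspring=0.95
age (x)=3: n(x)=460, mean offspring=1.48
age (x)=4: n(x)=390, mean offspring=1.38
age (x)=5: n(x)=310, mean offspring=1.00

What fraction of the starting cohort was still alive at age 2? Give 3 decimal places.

l_2 = n_2/n_0 = 610/1000 = 0.61 → 0.610

0.610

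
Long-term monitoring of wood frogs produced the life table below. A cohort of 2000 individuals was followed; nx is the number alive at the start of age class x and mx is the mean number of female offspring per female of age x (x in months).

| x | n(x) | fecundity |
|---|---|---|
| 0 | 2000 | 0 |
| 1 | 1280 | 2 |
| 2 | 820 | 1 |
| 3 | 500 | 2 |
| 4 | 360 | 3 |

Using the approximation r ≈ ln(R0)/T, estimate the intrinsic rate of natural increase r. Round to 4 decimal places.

0.4760

lx = nx/n0 = nx/2000: 1, 0.64, 0.41, 0.25, 0.18
R0 = Σ lx·mx = 0 + 1.28 + 0.41 + 0.5 + 0.54 = 2.73
Σ x·lx·mx = 5.76; T = 5.76/2.73 = 2.10989…
r ≈ ln(R0)/T = ln(2.73)/2.10989… = 0.475997… → 0.4760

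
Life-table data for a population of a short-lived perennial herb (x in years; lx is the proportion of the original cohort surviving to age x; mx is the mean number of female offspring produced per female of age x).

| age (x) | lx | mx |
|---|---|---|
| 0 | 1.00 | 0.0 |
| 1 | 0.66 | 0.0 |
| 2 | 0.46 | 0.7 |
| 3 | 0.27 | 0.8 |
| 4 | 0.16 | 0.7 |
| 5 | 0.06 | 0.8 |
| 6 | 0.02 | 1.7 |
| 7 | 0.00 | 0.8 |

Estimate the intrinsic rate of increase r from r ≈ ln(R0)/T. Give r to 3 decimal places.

-0.105

R0 = Σ lx·mx = 0 + 0 + 0.322 + 0.216 + 0.112 + 0.048 + 0.034 + 0 = 0.732
Σ x·lx·mx = 2.184; T = 2.184/0.732 = 2.98361…
r ≈ ln(R0)/T = ln(0.732)/2.98361… = -0.10456… → -0.105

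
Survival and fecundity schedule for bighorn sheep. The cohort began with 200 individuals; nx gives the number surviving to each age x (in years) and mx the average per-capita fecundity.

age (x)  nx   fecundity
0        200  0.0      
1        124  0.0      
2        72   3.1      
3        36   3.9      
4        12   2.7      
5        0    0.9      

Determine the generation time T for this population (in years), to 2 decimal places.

2.52

lx = nx/n0 = nx/200: 1, 0.62, 0.36, 0.18, 0.06, 0
lx·mx: 0, 0, 1.116, 0.702, 0.162, 0 → R0 = 1.98
x·lx·mx: 0, 0, 2.232, 2.106, 0.648, 0 → Σ = 4.986
T = 4.986 / 1.98 = 2.518182… → 2.52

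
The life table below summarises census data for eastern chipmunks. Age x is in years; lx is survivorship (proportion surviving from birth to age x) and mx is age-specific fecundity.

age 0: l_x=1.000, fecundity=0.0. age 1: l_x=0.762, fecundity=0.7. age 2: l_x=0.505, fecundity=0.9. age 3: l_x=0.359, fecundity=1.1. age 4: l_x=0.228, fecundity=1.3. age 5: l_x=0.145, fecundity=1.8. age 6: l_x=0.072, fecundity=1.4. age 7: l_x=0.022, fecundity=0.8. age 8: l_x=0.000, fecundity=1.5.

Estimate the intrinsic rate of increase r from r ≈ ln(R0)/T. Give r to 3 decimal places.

0.254

R0 = Σ lx·mx = 0 + 0.5334 + 0.4545 + 0.3949 + 0.2964 + 0.261 + 0.1008 + 0.0176 + 0 = 2.0586
Σ x·lx·mx = 5.8457; T = 5.8457/2.0586 = 2.83965…
r ≈ ln(R0)/T = ln(2.0586)/2.83965… = 0.25427… → 0.254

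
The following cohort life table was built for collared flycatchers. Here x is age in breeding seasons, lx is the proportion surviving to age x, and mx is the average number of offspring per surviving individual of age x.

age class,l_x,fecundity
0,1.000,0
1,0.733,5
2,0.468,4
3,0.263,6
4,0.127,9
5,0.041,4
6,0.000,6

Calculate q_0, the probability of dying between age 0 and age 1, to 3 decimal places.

0.267

q_0 = (l_0 − l_1) / l_0 = (1 − 0.733) / 1
     = 0.267 / 1 = 0.267 → 0.267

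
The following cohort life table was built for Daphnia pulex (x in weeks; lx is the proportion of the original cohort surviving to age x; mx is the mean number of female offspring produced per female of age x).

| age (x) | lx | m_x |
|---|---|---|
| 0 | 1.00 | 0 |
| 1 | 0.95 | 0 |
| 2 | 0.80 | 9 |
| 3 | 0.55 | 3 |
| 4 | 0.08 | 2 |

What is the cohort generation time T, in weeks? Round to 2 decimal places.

2.22

lx·mx: 0, 0, 7.2, 1.65, 0.16 → R0 = 9.01
x·lx·mx: 0, 0, 14.4, 4.95, 0.64 → Σ = 19.99
T = 19.99 / 9.01 = 2.218646… → 2.22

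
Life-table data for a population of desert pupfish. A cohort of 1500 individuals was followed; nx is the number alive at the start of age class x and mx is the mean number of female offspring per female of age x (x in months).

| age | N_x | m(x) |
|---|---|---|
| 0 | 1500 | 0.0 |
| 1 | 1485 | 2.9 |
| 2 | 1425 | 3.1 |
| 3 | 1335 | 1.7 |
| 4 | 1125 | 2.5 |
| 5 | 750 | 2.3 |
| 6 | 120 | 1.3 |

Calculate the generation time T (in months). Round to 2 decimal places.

lx = nx/n0 = nx/1500: 1, 0.99, 0.95, 0.89, 0.75, 0.5, 0.08
lx·mx: 0, 2.871, 2.945, 1.513, 1.875, 1.15, 0.104 → R0 = 10.458
x·lx·mx: 0, 2.871, 5.89, 4.539, 7.5, 5.75, 0.624 → Σ = 27.174
T = 27.174 / 10.458 = 2.598394… → 2.60

2.60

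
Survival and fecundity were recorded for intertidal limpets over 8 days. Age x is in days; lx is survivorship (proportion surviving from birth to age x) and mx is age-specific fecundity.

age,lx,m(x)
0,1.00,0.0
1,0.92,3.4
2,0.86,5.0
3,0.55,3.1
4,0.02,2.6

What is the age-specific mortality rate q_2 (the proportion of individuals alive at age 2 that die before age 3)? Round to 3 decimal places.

q_2 = (l_2 − l_3) / l_2 = (0.86 − 0.55) / 0.86
     = 0.31 / 0.86 = 0.360465… → 0.360

0.360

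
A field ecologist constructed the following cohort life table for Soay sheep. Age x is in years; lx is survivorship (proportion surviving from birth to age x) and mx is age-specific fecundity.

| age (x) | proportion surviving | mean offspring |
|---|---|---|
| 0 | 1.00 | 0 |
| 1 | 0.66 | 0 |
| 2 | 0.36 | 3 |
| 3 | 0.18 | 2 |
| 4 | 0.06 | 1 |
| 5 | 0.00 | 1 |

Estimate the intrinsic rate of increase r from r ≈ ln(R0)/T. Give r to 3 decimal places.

R0 = Σ lx·mx = 0 + 0 + 1.08 + 0.36 + 0.06 + 0 = 1.5
Σ x·lx·mx = 3.48; T = 3.48/1.5 = 2.32
r ≈ ln(R0)/T = ln(1.5)/2.32 = 0.17477… → 0.175

0.175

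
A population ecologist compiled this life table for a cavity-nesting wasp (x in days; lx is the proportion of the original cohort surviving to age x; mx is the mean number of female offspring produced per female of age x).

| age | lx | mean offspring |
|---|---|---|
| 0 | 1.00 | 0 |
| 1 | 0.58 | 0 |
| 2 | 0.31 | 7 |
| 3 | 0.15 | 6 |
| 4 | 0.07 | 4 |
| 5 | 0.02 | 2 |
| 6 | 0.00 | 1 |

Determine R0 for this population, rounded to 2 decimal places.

lx·mx by age: 0, 0, 2.17, 0.9, 0.28, 0.04, 0
R0 = Σ lx·mx = 3.39 → 3.39

3.39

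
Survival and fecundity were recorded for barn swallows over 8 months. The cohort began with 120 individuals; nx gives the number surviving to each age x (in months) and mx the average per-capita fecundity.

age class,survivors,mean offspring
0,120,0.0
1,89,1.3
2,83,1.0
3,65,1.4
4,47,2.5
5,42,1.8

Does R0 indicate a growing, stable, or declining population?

growing

lx = nx/n0 = nx/120: 1, 0.74167…, 0.69167…, 0.54167…, 0.39167…, 0.35
R0 = Σ lx·mx = 0 + 0.964167… + 0.691667… + 0.758333… + 0.979167… + 0.63 = 4.023333…
R0 > 1, so the population is growing.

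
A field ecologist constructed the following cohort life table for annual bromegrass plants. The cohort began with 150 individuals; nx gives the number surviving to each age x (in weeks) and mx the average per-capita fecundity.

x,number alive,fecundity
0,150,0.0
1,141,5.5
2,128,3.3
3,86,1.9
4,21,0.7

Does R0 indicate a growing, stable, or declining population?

lx = nx/n0 = nx/150: 1, 0.94, 0.85333…, 0.57333…, 0.14
R0 = Σ lx·mx = 0 + 5.17 + 2.816… + 1.089333… + 0.098 = 9.173333…
R0 > 1, so the population is growing.

growing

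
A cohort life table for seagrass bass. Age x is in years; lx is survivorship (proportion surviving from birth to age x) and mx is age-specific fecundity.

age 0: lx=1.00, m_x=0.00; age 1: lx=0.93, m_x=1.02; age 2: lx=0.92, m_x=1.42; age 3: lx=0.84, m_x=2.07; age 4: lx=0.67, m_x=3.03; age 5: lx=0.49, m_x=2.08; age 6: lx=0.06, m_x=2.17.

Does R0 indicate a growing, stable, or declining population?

growing

R0 = Σ lx·mx = 0 + 0.9486 + 1.3064 + 1.7388 + 2.0301 + 1.0192 + 0.1302 = 7.1733
R0 > 1, so the population is growing.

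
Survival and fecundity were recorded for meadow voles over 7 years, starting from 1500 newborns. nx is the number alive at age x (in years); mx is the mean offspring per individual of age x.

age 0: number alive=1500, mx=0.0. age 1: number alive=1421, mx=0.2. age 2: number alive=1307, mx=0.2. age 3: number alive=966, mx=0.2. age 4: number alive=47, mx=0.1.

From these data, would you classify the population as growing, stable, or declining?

lx = nx/n0 = nx/1500: 1, 0.94733…, 0.87133…, 0.644, 0.03133…
R0 = Σ lx·mx = 0 + 0.189467… + 0.174267… + 0.1288 + 0.003133… = 0.495667…
R0 < 1, so the population is declining.

declining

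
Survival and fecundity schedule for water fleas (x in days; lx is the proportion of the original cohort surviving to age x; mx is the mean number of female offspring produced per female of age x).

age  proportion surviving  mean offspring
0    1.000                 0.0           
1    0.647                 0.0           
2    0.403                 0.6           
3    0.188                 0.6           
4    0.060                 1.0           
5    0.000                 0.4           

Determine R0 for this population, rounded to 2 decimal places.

0.41

lx·mx by age: 0, 0, 0.2418, 0.1128, 0.06, 0
R0 = Σ lx·mx = 0.4146 → 0.41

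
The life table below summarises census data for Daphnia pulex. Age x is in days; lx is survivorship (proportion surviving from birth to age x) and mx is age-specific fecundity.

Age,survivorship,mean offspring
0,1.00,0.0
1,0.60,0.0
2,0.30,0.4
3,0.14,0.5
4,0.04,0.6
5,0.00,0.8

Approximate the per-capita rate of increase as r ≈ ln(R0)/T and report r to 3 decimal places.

-0.604

R0 = Σ lx·mx = 0 + 0 + 0.12 + 0.07 + 0.024 + 0 = 0.214
Σ x·lx·mx = 0.546; T = 0.546/0.214 = 2.5514…
r ≈ ln(R0)/T = ln(0.214)/2.5514… = -0.60429… → -0.604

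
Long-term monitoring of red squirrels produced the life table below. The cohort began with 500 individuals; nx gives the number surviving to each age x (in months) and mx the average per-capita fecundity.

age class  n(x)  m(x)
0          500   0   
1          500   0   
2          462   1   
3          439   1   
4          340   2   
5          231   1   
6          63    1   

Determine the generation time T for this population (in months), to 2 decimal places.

lx = nx/n0 = nx/500: 1, 1, 0.924, 0.878, 0.68, 0.462, 0.126
lx·mx: 0, 0, 0.924, 0.878, 1.36, 0.462, 0.126 → R0 = 3.75
x·lx·mx: 0, 0, 1.848, 2.634, 5.44, 2.31, 0.756 → Σ = 12.988
T = 12.988 / 3.75 = 3.463467… → 3.46

3.46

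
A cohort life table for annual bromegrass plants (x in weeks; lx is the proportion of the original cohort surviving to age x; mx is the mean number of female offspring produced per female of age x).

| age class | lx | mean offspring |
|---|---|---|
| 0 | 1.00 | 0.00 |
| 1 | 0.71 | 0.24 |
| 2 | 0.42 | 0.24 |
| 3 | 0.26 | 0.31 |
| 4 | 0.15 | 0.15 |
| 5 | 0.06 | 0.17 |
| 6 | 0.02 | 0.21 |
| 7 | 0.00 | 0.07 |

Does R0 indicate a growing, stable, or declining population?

R0 = Σ lx·mx = 0 + 0.1704 + 0.1008 + 0.0806 + 0.0225 + 0.0102 + 0.0042 + 0 = 0.3887
R0 < 1, so the population is declining.

declining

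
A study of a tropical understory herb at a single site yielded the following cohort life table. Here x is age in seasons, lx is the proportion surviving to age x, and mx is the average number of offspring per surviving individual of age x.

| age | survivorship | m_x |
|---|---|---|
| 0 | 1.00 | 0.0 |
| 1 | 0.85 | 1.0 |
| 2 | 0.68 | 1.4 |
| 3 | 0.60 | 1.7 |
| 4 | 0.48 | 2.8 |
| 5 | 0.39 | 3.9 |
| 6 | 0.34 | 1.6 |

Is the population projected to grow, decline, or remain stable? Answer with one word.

R0 = Σ lx·mx = 0 + 0.85 + 0.952 + 1.02 + 1.344 + 1.521 + 0.544 = 6.231
R0 > 1, so the population is growing.

growing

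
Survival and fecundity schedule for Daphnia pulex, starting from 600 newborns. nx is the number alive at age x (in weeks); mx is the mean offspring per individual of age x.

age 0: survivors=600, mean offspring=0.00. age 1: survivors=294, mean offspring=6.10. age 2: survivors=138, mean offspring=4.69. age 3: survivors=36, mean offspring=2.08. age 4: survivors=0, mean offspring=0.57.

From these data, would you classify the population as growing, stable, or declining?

growing

lx = nx/n0 = nx/600: 1, 0.49, 0.23, 0.06, 0
R0 = Σ lx·mx = 0 + 2.989 + 1.0787 + 0.1248 + 0 = 4.1925
R0 > 1, so the population is growing.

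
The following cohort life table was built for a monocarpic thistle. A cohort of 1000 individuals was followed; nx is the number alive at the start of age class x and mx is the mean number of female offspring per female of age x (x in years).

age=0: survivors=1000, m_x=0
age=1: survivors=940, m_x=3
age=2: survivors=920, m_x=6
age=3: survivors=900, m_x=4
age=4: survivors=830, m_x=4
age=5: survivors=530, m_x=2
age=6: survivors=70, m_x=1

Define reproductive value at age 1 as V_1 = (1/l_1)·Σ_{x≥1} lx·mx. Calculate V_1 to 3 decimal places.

17.436

lx = nx/n0 = nx/1000: 1, 0.94, 0.92, 0.9, 0.83, 0.53, 0.07
lx·mx for x ≥ 1: 2.82, 5.52, 3.6, 3.32, 1.06, 0.07 → sum = 16.39
V_1 = 16.39 / l_1 = 16.39 / 0.94 = 17.43617… → 17.436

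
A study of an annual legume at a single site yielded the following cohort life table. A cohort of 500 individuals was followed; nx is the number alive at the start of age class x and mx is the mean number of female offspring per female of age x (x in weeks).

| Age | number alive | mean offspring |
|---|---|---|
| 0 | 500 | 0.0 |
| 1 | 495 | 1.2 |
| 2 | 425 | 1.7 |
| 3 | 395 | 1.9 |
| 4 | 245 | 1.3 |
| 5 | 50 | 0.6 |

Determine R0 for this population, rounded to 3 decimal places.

4.831

lx = nx/n0 = nx/500: 1, 0.99, 0.85, 0.79, 0.49, 0.1
lx·mx by age: 0, 1.188, 1.445, 1.501, 0.637, 0.06
R0 = Σ lx·mx = 4.831 → 4.831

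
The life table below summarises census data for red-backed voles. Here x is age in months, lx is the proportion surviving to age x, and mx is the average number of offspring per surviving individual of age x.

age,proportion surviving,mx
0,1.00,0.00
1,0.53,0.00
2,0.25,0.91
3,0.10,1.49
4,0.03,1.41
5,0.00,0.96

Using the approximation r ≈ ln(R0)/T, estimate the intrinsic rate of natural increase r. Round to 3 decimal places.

R0 = Σ lx·mx = 0 + 0 + 0.2275 + 0.149 + 0.0423 + 0 = 0.4188
Σ x·lx·mx = 1.0712; T = 1.0712/0.4188 = 2.55778…
r ≈ ln(R0)/T = ln(0.4188)/2.55778… = -0.34028… → -0.340

-0.340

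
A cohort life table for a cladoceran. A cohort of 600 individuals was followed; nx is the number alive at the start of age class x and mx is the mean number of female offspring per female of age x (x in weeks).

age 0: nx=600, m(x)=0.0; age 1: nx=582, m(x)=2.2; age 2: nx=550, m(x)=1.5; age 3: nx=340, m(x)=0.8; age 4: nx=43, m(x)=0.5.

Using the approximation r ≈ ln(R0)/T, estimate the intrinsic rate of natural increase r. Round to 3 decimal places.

lx = nx/n0 = nx/600: 1, 0.97, 0.91667…, 0.56667…, 0.07167…
R0 = Σ lx·mx = 0 + 2.134 + 1.375… + 0.45333… + 0.03583… = 3.998167…
Σ x·lx·mx = 6.387333…; T = 6.387333…/3.998167… = 1.59757…
r ≈ ln(R0)/T = ln(3.998167…)/1.59757… = 0.86747… → 0.867

0.867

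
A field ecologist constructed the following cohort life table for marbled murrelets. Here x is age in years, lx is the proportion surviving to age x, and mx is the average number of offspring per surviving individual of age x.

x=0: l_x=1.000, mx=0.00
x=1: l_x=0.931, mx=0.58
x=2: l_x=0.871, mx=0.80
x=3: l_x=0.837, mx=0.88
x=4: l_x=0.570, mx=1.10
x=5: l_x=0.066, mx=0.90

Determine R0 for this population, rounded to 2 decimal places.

lx·mx by age: 0, 0.53998, 0.6968, 0.73656, 0.627, 0.0594
R0 = Σ lx·mx = 2.65974 → 2.66

2.66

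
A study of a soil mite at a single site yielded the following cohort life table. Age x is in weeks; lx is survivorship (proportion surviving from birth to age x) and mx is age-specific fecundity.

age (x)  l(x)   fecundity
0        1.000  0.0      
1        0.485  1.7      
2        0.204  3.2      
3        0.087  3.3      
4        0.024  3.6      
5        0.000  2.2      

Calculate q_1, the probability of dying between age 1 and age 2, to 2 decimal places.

0.58

q_1 = (l_1 − l_2) / l_1 = (0.485 − 0.204) / 0.485
     = 0.281 / 0.485 = 0.579381… → 0.58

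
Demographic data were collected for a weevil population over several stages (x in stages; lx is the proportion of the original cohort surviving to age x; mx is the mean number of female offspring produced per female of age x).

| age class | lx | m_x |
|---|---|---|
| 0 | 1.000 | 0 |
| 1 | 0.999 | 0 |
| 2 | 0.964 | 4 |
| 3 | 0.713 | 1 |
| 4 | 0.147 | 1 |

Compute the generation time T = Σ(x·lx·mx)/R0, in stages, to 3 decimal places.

2.214

lx·mx: 0, 0, 3.856, 0.713, 0.147 → R0 = 4.716
x·lx·mx: 0, 0, 7.712, 2.139, 0.588 → Σ = 10.439
T = 10.439 / 4.716 = 2.213528… → 2.214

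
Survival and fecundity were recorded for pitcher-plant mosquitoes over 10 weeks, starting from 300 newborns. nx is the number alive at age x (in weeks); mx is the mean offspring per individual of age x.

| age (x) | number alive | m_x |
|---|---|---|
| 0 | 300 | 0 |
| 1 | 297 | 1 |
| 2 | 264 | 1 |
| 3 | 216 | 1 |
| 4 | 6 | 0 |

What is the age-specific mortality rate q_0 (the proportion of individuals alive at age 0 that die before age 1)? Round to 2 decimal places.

lx = nx/n0 = nx/300: 1, 0.99, 0.88, 0.72, 0.02
q_0 = (l_0 − l_1) / l_0 = (1 − 0.99) / 1
     = 0.01 / 1 = 0.01 → 0.01

0.01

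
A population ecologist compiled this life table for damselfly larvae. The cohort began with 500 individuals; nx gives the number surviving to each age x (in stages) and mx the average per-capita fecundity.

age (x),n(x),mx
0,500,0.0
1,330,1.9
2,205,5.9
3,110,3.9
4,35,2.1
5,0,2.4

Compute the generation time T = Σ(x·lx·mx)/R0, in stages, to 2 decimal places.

lx = nx/n0 = nx/500: 1, 0.66, 0.41, 0.22, 0.07, 0
lx·mx: 0, 1.254, 2.419, 0.858, 0.147, 0 → R0 = 4.678
x·lx·mx: 0, 1.254, 4.838, 2.574, 0.588, 0 → Σ = 9.254
T = 9.254 / 4.678 = 1.978196… → 1.98

1.98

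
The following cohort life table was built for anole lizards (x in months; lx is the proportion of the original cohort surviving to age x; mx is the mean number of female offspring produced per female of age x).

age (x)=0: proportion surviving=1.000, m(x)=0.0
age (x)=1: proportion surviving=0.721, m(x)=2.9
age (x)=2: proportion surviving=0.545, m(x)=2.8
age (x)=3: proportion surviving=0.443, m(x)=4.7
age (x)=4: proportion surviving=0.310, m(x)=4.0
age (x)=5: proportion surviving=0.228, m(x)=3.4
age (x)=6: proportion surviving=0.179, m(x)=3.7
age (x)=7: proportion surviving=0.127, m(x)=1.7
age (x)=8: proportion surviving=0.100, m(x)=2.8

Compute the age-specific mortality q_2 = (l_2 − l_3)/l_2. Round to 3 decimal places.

0.187

q_2 = (l_2 − l_3) / l_2 = (0.545 − 0.443) / 0.545
     = 0.102 / 0.545 = 0.187156… → 0.187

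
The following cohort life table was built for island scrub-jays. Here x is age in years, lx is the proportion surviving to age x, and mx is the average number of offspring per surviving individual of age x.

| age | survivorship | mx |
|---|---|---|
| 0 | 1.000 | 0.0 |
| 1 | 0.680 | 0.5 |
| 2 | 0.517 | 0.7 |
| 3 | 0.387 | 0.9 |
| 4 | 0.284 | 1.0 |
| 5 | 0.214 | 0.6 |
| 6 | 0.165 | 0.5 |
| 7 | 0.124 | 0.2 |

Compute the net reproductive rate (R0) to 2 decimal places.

1.57

lx·mx by age: 0, 0.34, 0.3619, 0.3483, 0.284, 0.1284, 0.0825, 0.0248
R0 = Σ lx·mx = 1.5699 → 1.57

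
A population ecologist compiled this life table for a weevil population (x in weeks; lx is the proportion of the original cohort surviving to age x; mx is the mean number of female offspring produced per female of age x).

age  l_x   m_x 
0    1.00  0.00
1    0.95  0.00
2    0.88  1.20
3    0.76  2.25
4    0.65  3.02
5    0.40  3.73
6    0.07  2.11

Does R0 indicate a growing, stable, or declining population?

growing

R0 = Σ lx·mx = 0 + 0 + 1.056 + 1.71 + 1.963 + 1.492 + 0.1477 = 6.3687
R0 > 1, so the population is growing.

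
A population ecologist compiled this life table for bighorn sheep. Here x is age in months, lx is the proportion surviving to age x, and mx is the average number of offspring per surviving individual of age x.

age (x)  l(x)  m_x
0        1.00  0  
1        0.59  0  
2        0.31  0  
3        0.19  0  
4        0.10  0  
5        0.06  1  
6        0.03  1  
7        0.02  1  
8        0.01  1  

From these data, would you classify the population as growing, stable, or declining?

R0 = Σ lx·mx = 0 + 0 + 0 + 0 + 0 + 0.06 + 0.03 + 0.02 + 0.01 = 0.12
R0 < 1, so the population is declining.

declining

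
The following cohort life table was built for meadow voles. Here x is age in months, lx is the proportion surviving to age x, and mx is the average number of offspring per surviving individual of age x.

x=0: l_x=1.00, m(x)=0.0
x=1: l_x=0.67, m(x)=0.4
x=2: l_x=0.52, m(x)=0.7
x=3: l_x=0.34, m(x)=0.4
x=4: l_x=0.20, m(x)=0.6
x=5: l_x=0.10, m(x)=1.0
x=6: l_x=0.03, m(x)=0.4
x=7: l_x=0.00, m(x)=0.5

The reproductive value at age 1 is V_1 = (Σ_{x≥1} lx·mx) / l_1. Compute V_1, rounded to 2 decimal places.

lx·mx for x ≥ 1: 0.268, 0.364, 0.136, 0.12, 0.1, 0.012, 0 → sum = 1
V_1 = 1 / l_1 = 1 / 0.67 = 1.492537… → 1.49

1.49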